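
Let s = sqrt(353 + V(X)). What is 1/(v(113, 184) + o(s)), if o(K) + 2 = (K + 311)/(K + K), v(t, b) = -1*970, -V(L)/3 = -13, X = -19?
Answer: -1523312/1479800887 - 8708*sqrt(2)/1479800887 ≈ -0.0010377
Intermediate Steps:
V(L) = 39 (V(L) = -3*(-13) = 39)
v(t, b) = -970
s = 14*sqrt(2) (s = sqrt(353 + 39) = sqrt(392) = 14*sqrt(2) ≈ 19.799)
o(K) = -2 + (311 + K)/(2*K) (o(K) = -2 + (K + 311)/(K + K) = -2 + (311 + K)/((2*K)) = -2 + (311 + K)*(1/(2*K)) = -2 + (311 + K)/(2*K))
1/(v(113, 184) + o(s)) = 1/(-970 + (311 - 42*sqrt(2))/(2*((14*sqrt(2))))) = 1/(-970 + (sqrt(2)/28)*(311 - 42*sqrt(2))/2) = 1/(-970 + sqrt(2)*(311 - 42*sqrt(2))/56)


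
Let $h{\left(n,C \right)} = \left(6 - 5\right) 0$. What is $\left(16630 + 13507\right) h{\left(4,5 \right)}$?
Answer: $0$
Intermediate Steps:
$h{\left(n,C \right)} = 0$ ($h{\left(n,C \right)} = 1 \cdot 0 = 0$)
$\left(16630 + 13507\right) h{\left(4,5 \right)} = \left(16630 + 13507\right) 0 = 30137 \cdot 0 = 0$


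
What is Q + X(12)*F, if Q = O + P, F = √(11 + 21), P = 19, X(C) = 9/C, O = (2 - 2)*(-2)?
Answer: 19 + 3*√2 ≈ 23.243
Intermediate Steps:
O = 0 (O = 0*(-2) = 0)
F = 4*√2 (F = √32 = 4*√2 ≈ 5.6569)
Q = 19 (Q = 0 + 19 = 19)
Q + X(12)*F = 19 + (9/12)*(4*√2) = 19 + (9*(1/12))*(4*√2) = 19 + 3*(4*√2)/4 = 19 + 3*√2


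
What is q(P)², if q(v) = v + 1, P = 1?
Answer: 4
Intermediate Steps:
q(v) = 1 + v
q(P)² = (1 + 1)² = 2² = 4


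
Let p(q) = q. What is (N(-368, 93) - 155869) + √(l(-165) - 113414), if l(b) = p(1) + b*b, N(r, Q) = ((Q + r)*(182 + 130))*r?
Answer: 31418531 + 2*I*√21547 ≈ 3.1419e+7 + 293.58*I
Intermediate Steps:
N(r, Q) = r*(312*Q + 312*r) (N(r, Q) = ((Q + r)*312)*r = (312*Q + 312*r)*r = r*(312*Q + 312*r))
l(b) = 1 + b² (l(b) = 1 + b*b = 1 + b²)
(N(-368, 93) - 155869) + √(l(-165) - 113414) = (312*(-368)*(93 - 368) - 155869) + √((1 + (-165)²) - 113414) = (312*(-368)*(-275) - 155869) + √((1 + 27225) - 113414) = (31574400 - 155869) + √(27226 - 113414) = 31418531 + √(-86188) = 31418531 + 2*I*√21547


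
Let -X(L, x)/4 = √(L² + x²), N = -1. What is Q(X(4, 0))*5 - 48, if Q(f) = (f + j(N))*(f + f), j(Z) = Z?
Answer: 2672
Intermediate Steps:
X(L, x) = -4*√(L² + x²)
Q(f) = 2*f*(-1 + f) (Q(f) = (f - 1)*(f + f) = (-1 + f)*(2*f) = 2*f*(-1 + f))
Q(X(4, 0))*5 - 48 = (2*(-4*√(4² + 0²))*(-1 - 4*√(4² + 0²)))*5 - 48 = (2*(-4*√(16 + 0))*(-1 - 4*√(16 + 0)))*5 - 48 = (2*(-4*√16)*(-1 - 4*√16))*5 - 48 = (2*(-4*4)*(-1 - 4*4))*5 - 48 = (2*(-16)*(-1 - 16))*5 - 48 = (2*(-16)*(-17))*5 - 48 = 544*5 - 48 = 2720 - 48 = 2672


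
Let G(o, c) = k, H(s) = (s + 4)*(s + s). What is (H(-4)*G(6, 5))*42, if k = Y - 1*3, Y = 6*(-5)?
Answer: 0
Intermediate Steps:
H(s) = 2*s*(4 + s) (H(s) = (4 + s)*(2*s) = 2*s*(4 + s))
Y = -30
k = -33 (k = -30 - 1*3 = -30 - 3 = -33)
G(o, c) = -33
(H(-4)*G(6, 5))*42 = ((2*(-4)*(4 - 4))*(-33))*42 = ((2*(-4)*0)*(-33))*42 = (0*(-33))*42 = 0*42 = 0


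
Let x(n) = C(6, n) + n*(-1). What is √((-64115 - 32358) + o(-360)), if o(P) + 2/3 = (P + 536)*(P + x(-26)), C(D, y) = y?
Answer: I*√1438503/3 ≈ 399.79*I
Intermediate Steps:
x(n) = 0 (x(n) = n + n*(-1) = n - n = 0)
o(P) = -⅔ + P*(536 + P) (o(P) = -⅔ + (P + 536)*(P + 0) = -⅔ + (536 + P)*P = -⅔ + P*(536 + P))
√((-64115 - 32358) + o(-360)) = √((-64115 - 32358) + (-⅔ + (-360)² + 536*(-360))) = √(-96473 + (-⅔ + 129600 - 192960)) = √(-96473 - 190082/3) = √(-479501/3) = I*√1438503/3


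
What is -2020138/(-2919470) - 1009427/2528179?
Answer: 1080139312506/3690471372565 ≈ 0.29268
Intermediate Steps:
-2020138/(-2919470) - 1009427/2528179 = -2020138*(-1/2919470) - 1009427*1/2528179 = 1010069/1459735 - 1009427/2528179 = 1080139312506/3690471372565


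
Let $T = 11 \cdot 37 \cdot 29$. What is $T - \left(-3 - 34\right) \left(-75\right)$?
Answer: $9028$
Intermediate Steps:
$T = 11803$ ($T = 407 \cdot 29 = 11803$)
$T - \left(-3 - 34\right) \left(-75\right) = 11803 - \left(-3 - 34\right) \left(-75\right) = 11803 - \left(-37\right) \left(-75\right) = 11803 - 2775 = 9028$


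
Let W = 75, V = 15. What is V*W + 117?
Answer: 1242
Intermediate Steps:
V*W + 117 = 15*75 + 117 = 1125 + 117 = 1242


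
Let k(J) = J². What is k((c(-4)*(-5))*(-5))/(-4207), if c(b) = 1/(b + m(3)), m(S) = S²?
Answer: -25/4207 ≈ -0.0059425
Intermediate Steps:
c(b) = 1/(9 + b) (c(b) = 1/(b + 3²) = 1/(b + 9) = 1/(9 + b))
k((c(-4)*(-5))*(-5))/(-4207) = ((-5/(9 - 4))*(-5))²/(-4207) = ((-5/5)*(-5))²*(-1/4207) = (((⅕)*(-5))*(-5))²*(-1/4207) = (-1*(-5))²*(-1/4207) = 5²*(-1/4207) = 25*(-1/4207) = -25/4207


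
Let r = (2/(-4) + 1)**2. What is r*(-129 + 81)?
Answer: -12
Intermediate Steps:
r = 1/4 (r = (2*(-1/4) + 1)**2 = (-1/2 + 1)**2 = (1/2)**2 = 1/4 ≈ 0.25000)
r*(-129 + 81) = (-129 + 81)/4 = (1/4)*(-48) = -12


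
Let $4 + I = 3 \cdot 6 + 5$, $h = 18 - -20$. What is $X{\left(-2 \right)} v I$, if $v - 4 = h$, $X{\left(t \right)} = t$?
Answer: $-1596$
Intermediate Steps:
$h = 38$ ($h = 18 + 20 = 38$)
$I = 19$ ($I = -4 + \left(3 \cdot 6 + 5\right) = -4 + \left(18 + 5\right) = -4 + 23 = 19$)
$v = 42$ ($v = 4 + 38 = 42$)
$X{\left(-2 \right)} v I = \left(-2\right) 42 \cdot 19 = \left(-84\right) 19 = -1596$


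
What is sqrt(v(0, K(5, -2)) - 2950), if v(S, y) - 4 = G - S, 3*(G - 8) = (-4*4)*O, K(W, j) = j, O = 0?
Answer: I*sqrt(2938) ≈ 54.203*I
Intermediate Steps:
G = 8 (G = 8 + (-4*4*0)/3 = 8 + (-16*0)/3 = 8 + (1/3)*0 = 8 + 0 = 8)
v(S, y) = 12 - S (v(S, y) = 4 + (8 - S) = 12 - S)
sqrt(v(0, K(5, -2)) - 2950) = sqrt((12 - 1*0) - 2950) = sqrt((12 + 0) - 2950) = sqrt(12 - 2950) = sqrt(-2938) = I*sqrt(2938)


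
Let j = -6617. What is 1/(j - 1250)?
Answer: -1/7867 ≈ -0.00012711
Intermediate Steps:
1/(j - 1250) = 1/(-6617 - 1250) = 1/(-7867) = -1/7867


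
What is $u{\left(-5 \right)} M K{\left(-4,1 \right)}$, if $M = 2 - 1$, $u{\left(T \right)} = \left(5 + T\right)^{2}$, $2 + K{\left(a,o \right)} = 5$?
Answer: $0$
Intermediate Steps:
$K{\left(a,o \right)} = 3$ ($K{\left(a,o \right)} = -2 + 5 = 3$)
$M = 1$ ($M = 2 - 1 = 1$)
$u{\left(-5 \right)} M K{\left(-4,1 \right)} = \left(5 - 5\right)^{2} \cdot 1 \cdot 3 = 0^{2} \cdot 1 \cdot 3 = 0 \cdot 1 \cdot 3 = 0 \cdot 3 = 0$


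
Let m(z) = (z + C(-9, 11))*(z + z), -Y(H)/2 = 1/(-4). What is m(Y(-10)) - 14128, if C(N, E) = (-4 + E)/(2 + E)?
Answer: -367301/26 ≈ -14127.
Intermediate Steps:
Y(H) = 1/2 (Y(H) = -2/(-4) = -2*(-1/4) = 1/2)
C(N, E) = (-4 + E)/(2 + E)
m(z) = 2*z*(7/13 + z) (m(z) = (z + (-4 + 11)/(2 + 11))*(z + z) = (z + 7/13)*(2*z) = (7/13 + z)*(2*z) = 2*z*(7/13 + z))
m(Y(-10)) - 14128 = (2/13)*(1/2)*(7 + 13*(1/2)) - 14128 = (2/13)*(1/2)*(7 + 13/2) - 14128 = (2/13)*(1/2)*(27/2) - 14128 = 27/26 - 14128 = -367301/26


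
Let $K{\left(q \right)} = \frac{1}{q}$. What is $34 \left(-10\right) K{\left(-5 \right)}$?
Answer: $68$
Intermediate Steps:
$34 \left(-10\right) K{\left(-5 \right)} = \frac{34 \left(-10\right)}{-5} = \left(-340\right) \left(- \frac{1}{5}\right) = 68$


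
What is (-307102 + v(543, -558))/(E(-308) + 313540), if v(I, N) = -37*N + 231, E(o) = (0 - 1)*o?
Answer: -286225/313848 ≈ -0.91199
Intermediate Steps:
E(o) = -o
v(I, N) = 231 - 37*N
(-307102 + v(543, -558))/(E(-308) + 313540) = (-307102 + (231 - 37*(-558)))/(-1*(-308) + 313540) = (-307102 + (231 + 20646))/(308 + 313540) = (-307102 + 20877)/313848 = -286225*1/313848 = -286225/313848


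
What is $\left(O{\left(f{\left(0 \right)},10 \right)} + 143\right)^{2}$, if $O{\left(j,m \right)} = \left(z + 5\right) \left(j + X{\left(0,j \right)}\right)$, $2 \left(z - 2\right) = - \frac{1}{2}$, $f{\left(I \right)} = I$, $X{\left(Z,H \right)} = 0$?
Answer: $20449$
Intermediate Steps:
$z = \frac{7}{4}$ ($z = 2 + \frac{\left(-1\right) \frac{1}{2}}{2} = 2 + \frac{1}{2} \left(- \frac{1}{2}\right) = 2 - \frac{1}{4} = \frac{7}{4} \approx 1.75$)
$O{\left(j,m \right)} = \frac{27 j}{4}$ ($O{\left(j,m \right)} = \left(\frac{7}{4} + 5\right) \left(j + 0\right) = \frac{27 j}{4}$)
$\left(O{\left(f{\left(0 \right)},10 \right)} + 143\right)^{2} = \left(\frac{27}{4} \cdot 0 + 143\right)^{2} = \left(0 + 143\right)^{2} = 143^{2} = 20449$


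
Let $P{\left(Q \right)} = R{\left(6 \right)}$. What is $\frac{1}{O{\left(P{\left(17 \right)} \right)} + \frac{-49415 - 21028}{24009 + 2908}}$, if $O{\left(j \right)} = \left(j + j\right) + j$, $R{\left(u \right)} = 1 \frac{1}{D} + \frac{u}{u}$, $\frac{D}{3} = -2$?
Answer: $- \frac{53834}{6301} \approx -8.5437$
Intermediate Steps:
$D = -6$ ($D = 3 \left(-2\right) = -6$)
$R{\left(u \right)} = \frac{5}{6}$ ($R{\left(u \right)} = 1 \frac{1}{-6} + \frac{u}{u} = 1 \left(- \frac{1}{6}\right) + 1 = - \frac{1}{6} + 1 = \frac{5}{6}$)
$P{\left(Q \right)} = \frac{5}{6}$
$O{\left(j \right)} = 3 j$ ($O{\left(j \right)} = 2 j + j = 3 j$)
$\frac{1}{O{\left(P{\left(17 \right)} \right)} + \frac{-49415 - 21028}{24009 + 2908}} = \frac{1}{3 \cdot \frac{5}{6} + \frac{-49415 - 21028}{24009 + 2908}} = \frac{1}{\frac{5}{2} - \frac{70443}{26917}} = \frac{1}{- \frac{6301}{53834}} = - \frac{53834}{6301}$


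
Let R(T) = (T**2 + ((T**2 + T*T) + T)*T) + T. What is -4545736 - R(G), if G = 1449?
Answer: -6093390085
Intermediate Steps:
R(T) = T + T**2 + T*(T + 2*T**2) (R(T) = (T**2 + ((T**2 + T**2) + T)*T) + T = (T**2 + (2*T**2 + T)*T) + T = (T**2 + (T + 2*T**2)*T) + T = (T**2 + T*(T + 2*T**2)) + T = T + T**2 + T*(T + 2*T**2))
-4545736 - R(G) = -4545736 - 1449*(1 + 2*1449 + 2*1449**2) = -4545736 - 1449*(1 + 2898 + 2*2099601) = -4545736 - 1449*(1 + 2898 + 4199202) = -4545736 - 1449*4202101 = -4545736 - 1*6088844349 = -4545736 - 6088844349 = -6093390085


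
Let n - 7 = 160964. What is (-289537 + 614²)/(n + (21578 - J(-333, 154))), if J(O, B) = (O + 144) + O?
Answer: 87459/183071 ≈ 0.47773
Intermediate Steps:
n = 160971 (n = 7 + 160964 = 160971)
J(O, B) = 144 + 2*O (J(O, B) = (144 + O) + O = 144 + 2*O)
(-289537 + 614²)/(n + (21578 - J(-333, 154))) = (-289537 + 614²)/(160971 + (21578 - (144 + 2*(-333)))) = (-289537 + 376996)/(160971 + (21578 - (144 - 666))) = 87459/(160971 + (21578 - 1*(-522))) = 87459/(160971 + (21578 + 522)) = 87459/(160971 + 22100) = 87459/183071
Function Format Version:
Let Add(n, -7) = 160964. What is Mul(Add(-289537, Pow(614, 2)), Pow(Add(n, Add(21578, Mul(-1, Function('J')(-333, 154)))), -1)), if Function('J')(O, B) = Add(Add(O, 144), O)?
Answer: Rational(87459, 183071) ≈ 0.47773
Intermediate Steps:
n = 160971 (n = Add(7, 160964) = 160971)
Function('J')(O, B) = Add(144, Mul(2, O)) (Function('J')(O, B) = Add(Add(144, O), O) = Add(144, Mul(2, O)))
Mul(Add(-289537, Pow(614, 2)), Pow(Add(n, Add(21578, Mul(-1, Function('J')(-333, 154)))), -1)) = Mul(Add(-289537, Pow(614, 2)), Pow(Add(160971, Add(21578, Mul(-1, Add(144, Mul(2, -333))))), -1)) = Mul(Add(-289537, 376996), Pow(Add(160971, Add(21578, Mul(-1, Add(144, -666)))), -1)) = Mul(87459, Pow(Add(160971, Add(21578, Mul(-1, -522))), -1)) = Mul(87459, Pow(Add(160971, Add(21578, 522)), -1)) = Mul(87459, Pow(Add(160971, 22100), -1)) = Mul(87459, Pow(183071, -1)) = Mul(87459, Rational(1, 183071)) = Rational(87459, 183071)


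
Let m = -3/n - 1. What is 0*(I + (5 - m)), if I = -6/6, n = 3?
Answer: 0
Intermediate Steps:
I = -1 (I = -6*1/6 = -1)
m = -2 (m = -3/3 - 1 = -3*1/3 - 1 = -1 - 1 = -2)
0*(I + (5 - m)) = 0*(-1 + (5 - 1*(-2))) = 0*(-1 + (5 + 2)) = 0*(-1 + 7) = 0*6 = 0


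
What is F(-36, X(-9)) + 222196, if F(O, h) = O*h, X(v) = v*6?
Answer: 224140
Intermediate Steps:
X(v) = 6*v
F(-36, X(-9)) + 222196 = -216*(-9) + 222196 = -36*(-54) + 222196 = 1944 + 222196 = 224140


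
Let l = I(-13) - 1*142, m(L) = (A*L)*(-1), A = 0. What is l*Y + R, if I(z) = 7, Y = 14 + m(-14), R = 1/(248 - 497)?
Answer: -470611/249 ≈ -1890.0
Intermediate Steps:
R = -1/249 (R = 1/(-249) = -1/249 ≈ -0.0040161)
m(L) = 0 (m(L) = (0*L)*(-1) = 0*(-1) = 0)
Y = 14 (Y = 14 + 0 = 14)
l = -135 (l = 7 - 1*142 = 7 - 142 = -135)
l*Y + R = -135*14 - 1/249 = -1890 - 1/249 = -470611/249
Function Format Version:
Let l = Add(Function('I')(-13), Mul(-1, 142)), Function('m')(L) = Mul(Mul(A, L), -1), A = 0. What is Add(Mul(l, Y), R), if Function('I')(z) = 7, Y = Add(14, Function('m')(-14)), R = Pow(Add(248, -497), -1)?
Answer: Rational(-470611, 249) ≈ -1890.0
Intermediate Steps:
R = Rational(-1, 249) (R = Pow(-249, -1) = Rational(-1, 249) ≈ -0.0040161)
Function('m')(L) = 0 (Function('m')(L) = Mul(Mul(0, L), -1) = Mul(0, -1) = 0)
Y = 14 (Y = Add(14, 0) = 14)
l = -135 (l = Add(7, Mul(-1, 142)) = Add(7, -142) = -135)
Add(Mul(l, Y), R) = Add(Mul(-135, 14), Rational(-1, 249)) = Add(-1890, Rational(-1, 249)) = Rational(-470611, 249)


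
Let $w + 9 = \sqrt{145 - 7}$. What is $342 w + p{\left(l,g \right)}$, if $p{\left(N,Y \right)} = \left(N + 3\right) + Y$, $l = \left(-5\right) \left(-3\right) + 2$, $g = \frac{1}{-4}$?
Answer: $- \frac{12233}{4} + 342 \sqrt{138} \approx 959.34$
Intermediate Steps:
$g = - \frac{1}{4} \approx -0.25$
$l = 17$ ($l = 15 + 2 = 17$)
$w = -9 + \sqrt{138}$ ($w = -9 + \sqrt{145 - 7} = -9 + \sqrt{138} \approx 2.7473$)
$p{\left(N,Y \right)} = 3 + N + Y$ ($p{\left(N,Y \right)} = \left(3 + N\right) + Y = 3 + N + Y$)
$342 w + p{\left(l,g \right)} = 342 \left(-9 + \sqrt{138}\right) + \left(3 + 17 - \frac{1}{4}\right) = \left(-3078 + 342 \sqrt{138}\right) + \frac{79}{4} = - \frac{12233}{4} + 342 \sqrt{138}$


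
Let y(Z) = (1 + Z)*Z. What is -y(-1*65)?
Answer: -4160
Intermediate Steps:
y(Z) = Z*(1 + Z)
-y(-1*65) = -(-1*65)*(1 - 1*65) = -(-65)*(1 - 65) = -(-65)*(-64) = -1*4160 = -4160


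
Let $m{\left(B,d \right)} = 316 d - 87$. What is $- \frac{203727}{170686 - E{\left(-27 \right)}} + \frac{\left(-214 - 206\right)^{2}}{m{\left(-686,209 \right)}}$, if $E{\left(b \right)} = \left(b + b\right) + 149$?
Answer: $\frac{16655030661}{11251670587} \approx 1.4802$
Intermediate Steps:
$E{\left(b \right)} = 149 + 2 b$ ($E{\left(b \right)} = 2 b + 149 = 149 + 2 b$)
$m{\left(B,d \right)} = -87 + 316 d$
$- \frac{203727}{170686 - E{\left(-27 \right)}} + \frac{\left(-214 - 206\right)^{2}}{m{\left(-686,209 \right)}} = - \frac{203727}{170686 - \left(149 + 2 \left(-27\right)\right)} + \frac{\left(-214 - 206\right)^{2}}{-87 + 316 \cdot 209} = - \frac{203727}{170686 - \left(149 - 54\right)} + \frac{\left(-420\right)^{2}}{-87 + 66044} = - \frac{203727}{170686 - 95} + \frac{176400}{65957} = - \frac{203727}{170686 - 95} + 176400 \cdot \frac{1}{65957} = - \frac{203727}{170591} + \frac{176400}{65957} = \frac{16655030661}{11251670587}$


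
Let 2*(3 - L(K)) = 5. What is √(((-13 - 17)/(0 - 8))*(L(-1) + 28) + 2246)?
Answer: √37646/4 ≈ 48.506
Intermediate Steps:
L(K) = ½ (L(K) = 3 - ½*5 = 3 - 5/2 = ½)
√(((-13 - 17)/(0 - 8))*(L(-1) + 28) + 2246) = √(((-13 - 17)/(0 - 8))*(½ + 28) + 2246) = √(-30/(-8)*(57/2) + 2246) = √(-30*(-⅛)*(57/2) + 2246) = √((15/4)*(57/2) + 2246) = √(855/8 + 2246) = √(18823/8) = √37646/4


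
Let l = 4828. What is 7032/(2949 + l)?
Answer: 7032/7777 ≈ 0.90420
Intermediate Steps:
7032/(2949 + l) = 7032/(2949 + 4828) = 7032/7777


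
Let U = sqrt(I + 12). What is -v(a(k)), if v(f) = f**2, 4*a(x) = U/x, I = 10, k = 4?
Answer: -11/128 ≈ -0.085938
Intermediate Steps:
U = sqrt(22) (U = sqrt(10 + 12) = sqrt(22) ≈ 4.6904)
a(x) = sqrt(22)/(4*x) (a(x) = (sqrt(22)/x)/4 = sqrt(22)/(4*x))
-v(a(k)) = -((1/4)*sqrt(22)/4)**2 = -((1/4)*sqrt(22)*(1/4))**2 = -(sqrt(22)/16)**2 = -1*11/128 = -11/128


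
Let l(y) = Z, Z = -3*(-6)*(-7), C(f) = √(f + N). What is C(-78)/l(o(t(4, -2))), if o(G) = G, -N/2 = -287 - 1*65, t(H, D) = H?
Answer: -√626/126 ≈ -0.19857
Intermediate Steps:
N = 704 (N = -2*(-287 - 1*65) = -2*(-287 - 65) = -2*(-352) = 704)
C(f) = √(704 + f) (C(f) = √(f + 704) = √(704 + f))
Z = -126 (Z = 18*(-7) = -126)
l(y) = -126
C(-78)/l(o(t(4, -2))) = √(704 - 78)/(-126) = √626*(-1/126) = -√626/126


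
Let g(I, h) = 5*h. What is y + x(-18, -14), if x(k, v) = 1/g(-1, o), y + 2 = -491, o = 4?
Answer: -9859/20 ≈ -492.95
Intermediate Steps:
y = -493 (y = -2 - 491 = -493)
x(k, v) = 1/20 (x(k, v) = 1/(5*4) = 1/20)
y + x(-18, -14) = -493 + 1/20 = -9859/20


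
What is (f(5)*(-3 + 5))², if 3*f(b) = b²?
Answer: 2500/9 ≈ 277.78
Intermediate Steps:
f(b) = b²/3
(f(5)*(-3 + 5))² = (((⅓)*5²)*(-3 + 5))² = (((⅓)*25)*2)² = ((25/3)*2)² = (50/3)² = 2500/9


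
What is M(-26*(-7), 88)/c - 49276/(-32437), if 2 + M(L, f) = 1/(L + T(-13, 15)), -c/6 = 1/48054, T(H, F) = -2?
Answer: 93272737627/5838660 ≈ 15975.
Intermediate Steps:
c = -1/8009 (c = -6/48054 = -6*1/48054 = -1/8009 ≈ -0.00012486)
M(L, f) = -2 + 1/(-2 + L) (M(L, f) = -2 + 1/(L - 2) = -2 + 1/(-2 + L))
M(-26*(-7), 88)/c - 49276/(-32437) = ((5 - (-52)*(-7))/(-2 - 26*(-7)))/(-1/8009) - 49276/(-32437) = ((5 - 2*182)/(-2 + 182))*(-8009) - 49276*(-1/32437) = ((5 - 364)/180)*(-8009) + 49276/32437 = ((1/180)*(-359))*(-8009) + 49276/32437 = -359/180*(-8009) + 49276/32437 = 2875231/180 + 49276/32437 = 93272737627/5838660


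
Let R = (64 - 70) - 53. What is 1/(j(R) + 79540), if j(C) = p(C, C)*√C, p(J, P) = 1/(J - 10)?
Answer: 378689940/30120997827659 + 69*I*√59/30120997827659 ≈ 1.2572e-5 + 1.7596e-11*I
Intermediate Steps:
p(J, P) = 1/(-10 + J)
R = -59 (R = -6 - 53 = -59)
j(C) = √C/(-10 + C)
1/(j(R) + 79540) = 1/(√(-59)/(-10 - 59) + 79540) = 1/((I*√59)/(-69) + 79540) = 1/((I*√59)*(-1/69) + 79540) = 1/(-I*√59/69 + 79540) = 1/(79540 - I*√59/69)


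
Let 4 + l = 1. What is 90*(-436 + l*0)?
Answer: -39240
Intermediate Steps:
l = -3 (l = -4 + 1 = -3)
90*(-436 + l*0) = 90*(-436 - 3*0) = 90*(-436 + 0) = 90*(-436) = -39240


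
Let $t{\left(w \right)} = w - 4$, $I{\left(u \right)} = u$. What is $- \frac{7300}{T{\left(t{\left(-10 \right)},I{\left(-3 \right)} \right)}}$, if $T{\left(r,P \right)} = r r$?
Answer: $- \frac{1825}{49} \approx -37.245$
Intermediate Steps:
$t{\left(w \right)} = -4 + w$
$T{\left(r,P \right)} = r^{2}$
$- \frac{7300}{T{\left(t{\left(-10 \right)},I{\left(-3 \right)} \right)}} = - \frac{7300}{\left(-4 - 10\right)^{2}} = - \frac{7300}{\left(-14\right)^{2}} = - \frac{7300}{196} = \left(-7300\right) \frac{1}{196} = - \frac{1825}{49}$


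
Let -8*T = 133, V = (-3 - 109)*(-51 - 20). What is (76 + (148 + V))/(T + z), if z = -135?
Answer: -65408/1213 ≈ -53.922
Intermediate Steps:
V = 7952 (V = -112*(-71) = 7952)
T = -133/8 (T = -⅛*133 = -133/8 ≈ -16.625)
(76 + (148 + V))/(T + z) = (76 + (148 + 7952))/(-133/8 - 135) = (76 + 8100)/(-1213/8) = -8/1213*8176 = -65408/1213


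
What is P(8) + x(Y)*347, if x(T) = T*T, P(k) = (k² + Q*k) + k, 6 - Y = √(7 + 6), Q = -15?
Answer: 16955 - 4164*√13 ≈ 1941.5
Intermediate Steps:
Y = 6 - √13 (Y = 6 - √(7 + 6) = 6 - √13 ≈ 2.3944)
P(k) = k² - 14*k (P(k) = (k² - 15*k) + k = k² - 14*k)
x(T) = T²
P(8) + x(Y)*347 = 8*(-14 + 8) + (6 - √13)²*347 = 8*(-6) + 347*(6 - √13)² = -48 + 347*(6 - √13)²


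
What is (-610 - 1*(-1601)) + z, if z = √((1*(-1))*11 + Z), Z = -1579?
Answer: 991 + I*√1590 ≈ 991.0 + 39.875*I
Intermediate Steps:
z = I*√1590 (z = √((1*(-1))*11 - 1579) = √(-1*11 - 1579) = √(-11 - 1579) = √(-1590) = I*√1590 ≈ 39.875*I)
(-610 - 1*(-1601)) + z = (-610 - 1*(-1601)) + I*√1590 = (-610 + 1601) + I*√1590 = 991 + I*√1590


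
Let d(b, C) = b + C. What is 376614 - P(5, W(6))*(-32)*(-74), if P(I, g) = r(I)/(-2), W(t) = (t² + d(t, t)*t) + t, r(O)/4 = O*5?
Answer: 495014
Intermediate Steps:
d(b, C) = C + b
r(O) = 20*O (r(O) = 4*(O*5) = 4*(5*O) = 20*O)
W(t) = t + 3*t² (W(t) = (t² + (t + t)*t) + t = (t² + (2*t)*t) + t = (t² + 2*t²) + t = 3*t² + t = t + 3*t²)
P(I, g) = -10*I (P(I, g) = (20*I)/(-2) = (20*I)*(-½) = -10*I)
376614 - P(5, W(6))*(-32)*(-74) = 376614 - -10*5*(-32)*(-74) = 376614 - (-50*(-32))*(-74) = 376614 - 1600*(-74) = 376614 - 1*(-118400) = 376614 + 118400 = 495014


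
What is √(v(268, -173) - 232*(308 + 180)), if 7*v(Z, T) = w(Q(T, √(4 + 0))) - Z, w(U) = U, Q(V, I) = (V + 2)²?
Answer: I*√109077 ≈ 330.27*I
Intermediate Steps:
Q(V, I) = (2 + V)²
v(Z, T) = -Z/7 + (2 + T)²/7 (v(Z, T) = ((2 + T)² - Z)/7 = -Z/7 + (2 + T)²/7)
√(v(268, -173) - 232*(308 + 180)) = √((-⅐*268 + (2 - 173)²/7) - 232*(308 + 180)) = √((-268/7 + (⅐)*(-171)²) - 232*488) = √((-268/7 + (⅐)*29241) - 113216) = √((-268/7 + 29241/7) - 113216) = √(4139 - 113216) = √(-109077) = I*√109077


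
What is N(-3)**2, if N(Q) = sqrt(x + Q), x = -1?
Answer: -4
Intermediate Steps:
N(Q) = sqrt(-1 + Q)
N(-3)**2 = (sqrt(-1 - 3))**2 = (sqrt(-4))**2 = (2*I)**2 = -4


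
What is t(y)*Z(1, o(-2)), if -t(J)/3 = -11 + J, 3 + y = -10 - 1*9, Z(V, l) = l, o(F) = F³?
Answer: -792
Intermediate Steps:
y = -22 (y = -3 + (-10 - 1*9) = -3 + (-10 - 9) = -3 - 19 = -22)
t(J) = 33 - 3*J (t(J) = -3*(-11 + J) = 33 - 3*J)
t(y)*Z(1, o(-2)) = (33 - 3*(-22))*(-2)³ = (33 + 66)*(-8) = 99*(-8) = -792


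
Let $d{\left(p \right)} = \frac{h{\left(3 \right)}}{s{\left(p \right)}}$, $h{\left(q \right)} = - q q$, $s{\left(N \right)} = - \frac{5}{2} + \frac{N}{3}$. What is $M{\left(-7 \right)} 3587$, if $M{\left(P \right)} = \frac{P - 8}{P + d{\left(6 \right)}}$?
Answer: $- \frac{53805}{11} \approx -4891.4$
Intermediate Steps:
$s{\left(N \right)} = - \frac{5}{2} + \frac{N}{3}$ ($s{\left(N \right)} = \left(-5\right) \frac{1}{2} + N \frac{1}{3} = - \frac{5}{2} + \frac{N}{3}$)
$h{\left(q \right)} = - q^{2}$
$d{\left(p \right)} = - \frac{9}{- \frac{5}{2} + \frac{p}{3}}$ ($d{\left(p \right)} = \frac{\left(-1\right) 3^{2}}{- \frac{5}{2} + \frac{p}{3}} = \frac{\left(-1\right) 9}{- \frac{5}{2} + \frac{p}{3}} = - \frac{9}{- \frac{5}{2} + \frac{p}{3}}$)
$M{\left(P \right)} = \frac{-8 + P}{18 + P}$ ($M{\left(P \right)} = \frac{P - 8}{P - \frac{54}{-15 + 2 \cdot 6}} = \frac{-8 + P}{P - \frac{54}{-15 + 12}} = \frac{-8 + P}{P - \frac{54}{-3}} = \frac{-8 + P}{P - -18} = \frac{-8 + P}{P + 18} = \frac{-8 + P}{18 + P}$)
$M{\left(-7 \right)} 3587 = \frac{-8 - 7}{18 - 7} \cdot 3587 = \frac{1}{11} \left(-15\right) 3587 = \left(- \frac{15}{11}\right) 3587 = - \frac{53805}{11}$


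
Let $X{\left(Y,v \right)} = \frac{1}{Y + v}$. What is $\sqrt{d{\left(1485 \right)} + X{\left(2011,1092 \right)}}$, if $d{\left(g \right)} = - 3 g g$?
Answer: $\frac{2 i \sqrt{15924936960743}}{3103} \approx 2572.1 i$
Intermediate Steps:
$d{\left(g \right)} = - 3 g^{2}$
$\sqrt{d{\left(1485 \right)} + X{\left(2011,1092 \right)}} = \sqrt{- 3 \cdot 1485^{2} + \frac{1}{2011 + 1092}} = \sqrt{\left(-3\right) 2205225 + \frac{1}{3103}} = \sqrt{-6615675 + \frac{1}{3103}} = \sqrt{- \frac{20528439524}{3103}} = \frac{2 i \sqrt{15924936960743}}{3103}$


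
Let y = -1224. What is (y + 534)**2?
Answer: 476100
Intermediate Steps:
(y + 534)**2 = (-1224 + 534)**2 = (-690)**2 = 476100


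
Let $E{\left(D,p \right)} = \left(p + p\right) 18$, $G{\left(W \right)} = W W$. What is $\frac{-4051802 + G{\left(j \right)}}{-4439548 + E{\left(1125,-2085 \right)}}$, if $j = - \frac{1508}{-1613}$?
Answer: $\frac{5270925281837}{5872983570776} \approx 0.89749$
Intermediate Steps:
$j = \frac{1508}{1613}$ ($j = \left(-1508\right) \left(- \frac{1}{1613}\right) = \frac{1508}{1613} \approx 0.9349$)
$G{\left(W \right)} = W^{2}$
$E{\left(D,p \right)} = 36 p$ ($E{\left(D,p \right)} = 2 p 18 = 36 p$)
$\frac{-4051802 + G{\left(j \right)}}{-4439548 + E{\left(1125,-2085 \right)}} = \frac{-4051802 + \left(\frac{1508}{1613}\right)^{2}}{-4439548 + 36 \left(-2085\right)} = \frac{-4051802 + \frac{2274064}{2601769}}{-4439548 - 75060} = - \frac{10541850563674}{2601769 \left(-4514608\right)} = \left(- \frac{10541850563674}{2601769}\right) \left(- \frac{1}{4514608}\right) = \frac{5270925281837}{5872983570776}$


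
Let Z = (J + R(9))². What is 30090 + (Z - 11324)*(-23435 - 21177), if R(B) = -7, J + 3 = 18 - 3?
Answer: 504101078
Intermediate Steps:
J = 12 (J = -3 + (18 - 3) = -3 + 15 = 12)
Z = 25 (Z = (12 - 7)² = 5² = 25)
30090 + (Z - 11324)*(-23435 - 21177) = 30090 + (25 - 11324)*(-23435 - 21177) = 30090 - 11299*(-44612) = 30090 + 504070988 = 504101078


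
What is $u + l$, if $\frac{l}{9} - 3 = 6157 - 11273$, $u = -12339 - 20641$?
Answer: $-78997$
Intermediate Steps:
$u = -32980$
$l = -46017$ ($l = 27 + 9 \left(6157 - 11273\right) = 27 + 9 \left(-5116\right) = 27 - 46044 = -46017$)
$u + l = -32980 - 46017 = -78997$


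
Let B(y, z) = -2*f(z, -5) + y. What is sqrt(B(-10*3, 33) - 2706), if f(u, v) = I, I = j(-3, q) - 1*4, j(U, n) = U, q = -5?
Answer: I*sqrt(2722) ≈ 52.173*I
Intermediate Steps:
I = -7 (I = -3 - 1*4 = -3 - 4 = -7)
f(u, v) = -7
B(y, z) = 14 + y (B(y, z) = -2*(-7) + y = 14 + y)
sqrt(B(-10*3, 33) - 2706) = sqrt((14 - 10*3) - 2706) = sqrt((14 - 30) - 2706) = sqrt(-16 - 2706) = sqrt(-2722) = I*sqrt(2722)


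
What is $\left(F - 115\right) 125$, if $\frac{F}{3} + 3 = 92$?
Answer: $19000$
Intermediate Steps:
$F = 267$ ($F = -9 + 3 \cdot 92 = -9 + 276 = 267$)
$\left(F - 115\right) 125 = \left(267 - 115\right) 125 = 152 \cdot 125 = 19000$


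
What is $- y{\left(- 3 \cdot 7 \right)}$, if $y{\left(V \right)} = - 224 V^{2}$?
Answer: $98784$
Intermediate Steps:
$- y{\left(- 3 \cdot 7 \right)} = - \left(-224\right) \left(- 3 \cdot 7\right)^{2} = - \left(-224\right) \left(\left(-1\right) 21\right)^{2} = - \left(-224\right) \left(-21\right)^{2} = - \left(-224\right) 441 = \left(-1\right) \left(-98784\right) = 98784$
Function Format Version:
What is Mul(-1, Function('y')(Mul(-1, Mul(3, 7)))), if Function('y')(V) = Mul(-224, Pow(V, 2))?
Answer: 98784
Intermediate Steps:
Mul(-1, Function('y')(Mul(-1, Mul(3, 7)))) = Mul(-1, Mul(-224, Pow(Mul(-1, Mul(3, 7)), 2))) = Mul(-1, Mul(-224, Pow(Mul(-1, 21), 2))) = Mul(-1, Mul(-224, Pow(-21, 2))) = Mul(-1, Mul(-224, 441)) = Mul(-1, -98784) = 98784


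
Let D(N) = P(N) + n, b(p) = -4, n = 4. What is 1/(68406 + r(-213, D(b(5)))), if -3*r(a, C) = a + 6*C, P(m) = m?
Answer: 1/68477 ≈ 1.4603e-5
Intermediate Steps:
D(N) = 4 + N (D(N) = N + 4 = 4 + N)
r(a, C) = -2*C - a/3 (r(a, C) = -(a + 6*C)/3 = -2*C - a/3)
1/(68406 + r(-213, D(b(5)))) = 1/(68406 + (-2*(4 - 4) - ⅓*(-213))) = 1/(68406 + (-2*0 + 71)) = 1/(68406 + (0 + 71)) = 1/(68406 + 71) = 1/68477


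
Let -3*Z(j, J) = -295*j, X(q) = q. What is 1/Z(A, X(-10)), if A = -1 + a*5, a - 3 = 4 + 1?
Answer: 1/3835 ≈ 0.00026076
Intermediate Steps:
a = 8 (a = 3 + (4 + 1) = 3 + 5 = 8)
A = 39 (A = -1 + 8*5 = -1 + 40 = 39)
Z(j, J) = 295*j/3 (Z(j, J) = -(-295)*j/3 = 295*j/3)
1/Z(A, X(-10)) = 1/((295/3)*39) = 1/3835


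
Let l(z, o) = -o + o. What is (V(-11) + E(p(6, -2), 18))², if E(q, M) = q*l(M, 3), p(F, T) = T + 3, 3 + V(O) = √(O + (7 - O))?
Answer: (-3 + √7)² ≈ 0.12549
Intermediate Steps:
V(O) = -3 + √7 (V(O) = -3 + √(O + (7 - O)) = -3 + √7)
l(z, o) = 0
p(F, T) = 3 + T
E(q, M) = 0 (E(q, M) = q*0 = 0)
(V(-11) + E(p(6, -2), 18))² = ((-3 + √7) + 0)² = (-3 + √7)²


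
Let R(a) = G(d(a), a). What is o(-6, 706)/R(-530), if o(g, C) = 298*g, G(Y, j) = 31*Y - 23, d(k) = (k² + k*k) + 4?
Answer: -1788/17415901 ≈ -0.00010266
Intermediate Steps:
d(k) = 4 + 2*k² (d(k) = (k² + k²) + 4 = 2*k² + 4 = 4 + 2*k²)
G(Y, j) = -23 + 31*Y
R(a) = 101 + 62*a² (R(a) = -23 + 31*(4 + 2*a²) = -23 + (124 + 62*a²) = 101 + 62*a²)
o(-6, 706)/R(-530) = (298*(-6))/(101 + 62*(-530)²) = -1788/(101 + 62*280900) = -1788/(101 + 17415800) = -1788/17415901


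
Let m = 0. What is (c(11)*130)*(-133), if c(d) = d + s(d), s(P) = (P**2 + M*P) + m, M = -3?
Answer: -1711710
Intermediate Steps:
s(P) = P**2 - 3*P (s(P) = (P**2 - 3*P) + 0 = P**2 - 3*P)
c(d) = d + d*(-3 + d)
(c(11)*130)*(-133) = ((11*(-2 + 11))*130)*(-133) = ((11*9)*130)*(-133) = (99*130)*(-133) = 12870*(-133) = -1711710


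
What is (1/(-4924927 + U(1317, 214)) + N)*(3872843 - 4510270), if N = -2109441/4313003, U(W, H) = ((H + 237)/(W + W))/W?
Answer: 22972029302137360891982403/73685341958640757465 ≈ 3.1176e+5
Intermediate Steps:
U(W, H) = (237 + H)/(2*W²) (U(W, H) = ((237 + H)/((2*W)))/W = ((237 + H)*(1/(2*W)))/W = ((237 + H)/(2*W))/W = (237 + H)/(2*W²))
N = -2109441/4313003 (N = -2109441*1/4313003 = -2109441/4313003 ≈ -0.48909)
(1/(-4924927 + U(1317, 214)) + N)*(3872843 - 4510270) = (1/(-4924927 + (½)*(237 + 214)/1317²) - 2109441/4313003)*(3872843 - 4510270) = (1/(-4924927 + (½)*(1/1734489)*451) - 2109441/4313003)*(-637427) = (1/(-4924927 + 451/3468978) - 2109441/4313003)*(-637427) = (1/(-17084463414155/3468978) - 2109441/4313003)*(-637427) = (-3468978/17084463414155 - 2109441/4313003)*(-637427) = -36038682550531058289/73685341958640757465*(-637427) = 22972029302137360891982403/73685341958640757465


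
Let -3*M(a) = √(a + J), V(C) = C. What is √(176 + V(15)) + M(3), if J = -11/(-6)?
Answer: √191 - √174/18 ≈ 13.087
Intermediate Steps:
J = 11/6 (J = -11*(-⅙) = 11/6 ≈ 1.8333)
M(a) = -√(11/6 + a)/3 (M(a) = -√(a + 11/6)/3 = -√(11/6 + a)/3)
√(176 + V(15)) + M(3) = √(176 + 15) - √(66 + 36*3)/18 = √191 - √(66 + 108)/18 = √191 - √174/18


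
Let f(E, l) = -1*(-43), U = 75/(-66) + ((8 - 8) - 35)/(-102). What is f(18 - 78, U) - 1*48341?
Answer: -48298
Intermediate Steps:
U = -445/561 (U = 75*(-1/66) + (0 - 35)*(-1/102) = -25/22 - 35*(-1/102) = -25/22 + 35/102 = -445/561 ≈ -0.79323)
f(E, l) = 43
f(18 - 78, U) - 1*48341 = 43 - 1*48341 = 43 - 48341 = -48298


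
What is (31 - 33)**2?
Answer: 4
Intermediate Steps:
(31 - 33)**2 = (-2)**2 = 4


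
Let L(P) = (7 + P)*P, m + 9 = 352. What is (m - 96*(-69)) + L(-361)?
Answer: 134761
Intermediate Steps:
m = 343 (m = -9 + 352 = 343)
L(P) = P*(7 + P)
(m - 96*(-69)) + L(-361) = (343 - 96*(-69)) - 361*(7 - 361) = (343 + 6624) - 361*(-354) = 6967 + 127794 = 134761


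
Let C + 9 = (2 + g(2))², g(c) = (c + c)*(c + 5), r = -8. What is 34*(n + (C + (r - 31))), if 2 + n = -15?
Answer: 28390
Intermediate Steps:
g(c) = 2*c*(5 + c) (g(c) = (2*c)*(5 + c) = 2*c*(5 + c))
C = 891 (C = -9 + (2 + 2*2*(5 + 2))² = -9 + (2 + 2*2*7)² = -9 + (2 + 28)² = -9 + 30² = -9 + 900 = 891)
n = -17 (n = -2 - 15 = -17)
34*(n + (C + (r - 31))) = 34*(-17 + (891 + (-8 - 31))) = 34*(-17 + (891 - 39)) = 34*(-17 + 852) = 34*835 = 28390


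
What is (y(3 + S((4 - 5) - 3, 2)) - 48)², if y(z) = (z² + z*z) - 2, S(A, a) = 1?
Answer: 324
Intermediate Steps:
y(z) = -2 + 2*z² (y(z) = (z² + z²) - 2 = 2*z² - 2 = -2 + 2*z²)
(y(3 + S((4 - 5) - 3, 2)) - 48)² = ((-2 + 2*(3 + 1)²) - 48)² = ((-2 + 2*4²) - 48)² = ((-2 + 2*16) - 48)² = ((-2 + 32) - 48)² = (30 - 48)² = (-18)² = 324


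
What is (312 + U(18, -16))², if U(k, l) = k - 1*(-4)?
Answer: 111556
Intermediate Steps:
U(k, l) = 4 + k (U(k, l) = k + 4 = 4 + k)
(312 + U(18, -16))² = (312 + (4 + 18))² = (312 + 22)² = 334² = 111556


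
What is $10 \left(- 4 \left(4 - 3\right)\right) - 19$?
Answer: $-59$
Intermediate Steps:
$10 \left(- 4 \left(4 - 3\right)\right) - 19 = 10 \left(\left(-4\right) 1\right) - 19 = 10 \left(-4\right) - 19 = -40 - 19 = -59$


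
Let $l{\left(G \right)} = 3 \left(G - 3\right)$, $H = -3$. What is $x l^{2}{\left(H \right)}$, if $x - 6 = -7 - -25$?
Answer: $7776$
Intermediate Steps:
$l{\left(G \right)} = -9 + 3 G$ ($l{\left(G \right)} = 3 \left(-3 + G\right) = -9 + 3 G$)
$x = 24$ ($x = 6 - -18 = 6 + \left(-7 + 25\right) = 6 + 18 = 24$)
$x l^{2}{\left(H \right)} = 24 \left(-9 + 3 \left(-3\right)\right)^{2} = 24 \left(-9 - 9\right)^{2} = 24 \left(-18\right)^{2} = 24 \cdot 324 = 7776$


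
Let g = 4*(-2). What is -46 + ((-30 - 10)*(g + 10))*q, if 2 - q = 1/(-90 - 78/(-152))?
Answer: -1407086/6801 ≈ -206.89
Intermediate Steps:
q = 13678/6801 (q = 2 - 1/(-90 - 78/(-152)) = 2 - 1/(-90 - 78*(-1/152)) = 2 - 1/(-90 + 39/76) = 2 - 1/(-6801/76) = 2 - 1*(-76/6801) = 2 + 76/6801 = 13678/6801 ≈ 2.0112)
g = -8
-46 + ((-30 - 10)*(g + 10))*q = -46 + ((-30 - 10)*(-8 + 10))*(13678/6801) = -46 - 40*2*(13678/6801) = -46 - 80*13678/6801 = -46 - 1094240/6801 = -1407086/6801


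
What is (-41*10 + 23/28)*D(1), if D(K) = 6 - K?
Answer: -57285/28 ≈ -2045.9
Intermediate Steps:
(-41*10 + 23/28)*D(1) = (-41*10 + 23/28)*(6 - 1*1) = (-410 + 23*(1/28))*(6 - 1) = (-410 + 23/28)*5 = -11457/28*5 = -57285/28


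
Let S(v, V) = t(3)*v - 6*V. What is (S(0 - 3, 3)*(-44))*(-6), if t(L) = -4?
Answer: -1584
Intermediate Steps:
S(v, V) = -6*V - 4*v (S(v, V) = -4*v - 6*V = -6*V - 4*v)
(S(0 - 3, 3)*(-44))*(-6) = ((-6*3 - 4*(0 - 3))*(-44))*(-6) = ((-18 - 4*(-3))*(-44))*(-6) = ((-18 + 12)*(-44))*(-6) = -6*(-44)*(-6) = 264*(-6) = -1584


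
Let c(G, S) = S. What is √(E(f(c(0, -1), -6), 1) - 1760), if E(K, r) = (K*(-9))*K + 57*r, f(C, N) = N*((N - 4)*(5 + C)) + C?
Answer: 4*I*√32237 ≈ 718.19*I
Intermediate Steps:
f(C, N) = C + N*(-4 + N)*(5 + C) (f(C, N) = N*((-4 + N)*(5 + C)) + C = N*(-4 + N)*(5 + C) + C = C + N*(-4 + N)*(5 + C))
E(K, r) = -9*K² + 57*r (E(K, r) = (-9*K)*K + 57*r = -9*K² + 57*r)
√(E(f(c(0, -1), -6), 1) - 1760) = √((-9*(-1 - 20*(-6) + 5*(-6)² - 1*(-6)² - 4*(-1)*(-6))² + 57*1) - 1760) = √((-9*(-1 + 120 + 5*36 - 1*36 - 24)² + 57) - 1760) = √((-9*(-1 + 120 + 180 - 36 - 24)² + 57) - 1760) = √((-9*239² + 57) - 1760) = √((-9*57121 + 57) - 1760) = √((-514089 + 57) - 1760) = √(-514032 - 1760) = √(-515792) = 4*I*√32237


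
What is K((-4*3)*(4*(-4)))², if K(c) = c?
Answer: 36864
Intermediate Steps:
K((-4*3)*(4*(-4)))² = ((-4*3)*(4*(-4)))² = (-12*(-16))² = 192² = 36864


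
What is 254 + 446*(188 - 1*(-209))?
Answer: 177316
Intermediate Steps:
254 + 446*(188 - 1*(-209)) = 254 + 446*(188 + 209) = 254 + 446*397 = 254 + 177062 = 177316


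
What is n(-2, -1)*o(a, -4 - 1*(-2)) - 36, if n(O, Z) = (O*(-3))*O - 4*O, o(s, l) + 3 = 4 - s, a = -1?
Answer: -44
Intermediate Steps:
o(s, l) = 1 - s (o(s, l) = -3 + (4 - s) = 1 - s)
n(O, Z) = -4*O - 3*O**2 (n(O, Z) = (-3*O)*O - 4*O = -3*O**2 - 4*O = -4*O - 3*O**2)
n(-2, -1)*o(a, -4 - 1*(-2)) - 36 = (-1*(-2)*(4 + 3*(-2)))*(1 - 1*(-1)) - 36 = (-1*(-2)*(4 - 6))*(1 + 1) - 36 = -1*(-2)*(-2)*2 - 36 = -4*2 - 36 = -8 - 36 = -44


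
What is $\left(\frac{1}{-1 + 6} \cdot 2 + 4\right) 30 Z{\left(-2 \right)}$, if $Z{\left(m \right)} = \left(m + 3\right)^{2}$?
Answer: $132$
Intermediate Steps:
$Z{\left(m \right)} = \left(3 + m\right)^{2}$
$\left(\frac{1}{-1 + 6} \cdot 2 + 4\right) 30 Z{\left(-2 \right)} = \left(\frac{1}{-1 + 6} \cdot 2 + 4\right) 30 \left(3 - 2\right)^{2} = \left(\frac{1}{5} \cdot 2 + 4\right) 30 \cdot 1^{2} = \left(\frac{1}{5} \cdot 2 + 4\right) 30 \cdot 1 = \left(\frac{2}{5} + 4\right) 30 \cdot 1 = \frac{22}{5} \cdot 30 \cdot 1 = 132 \cdot 1 = 132$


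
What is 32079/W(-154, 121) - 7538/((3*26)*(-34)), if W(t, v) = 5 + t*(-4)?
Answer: 4986367/91494 ≈ 54.499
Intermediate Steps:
W(t, v) = 5 - 4*t
32079/W(-154, 121) - 7538/((3*26)*(-34)) = 32079/(5 - 4*(-154)) - 7538/((3*26)*(-34)) = 32079/(5 + 616) - 7538/(78*(-34)) = 32079/621 - 7538/(-2652) = 32079*(1/621) - 7538*(-1/2652) = 10693/207 + 3769/1326 = 4986367/91494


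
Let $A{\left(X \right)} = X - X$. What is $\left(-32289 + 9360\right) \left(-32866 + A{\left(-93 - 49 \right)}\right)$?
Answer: $753584514$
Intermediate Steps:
$A{\left(X \right)} = 0$
$\left(-32289 + 9360\right) \left(-32866 + A{\left(-93 - 49 \right)}\right) = \left(-32289 + 9360\right) \left(-32866 + 0\right) = \left(-22929\right) \left(-32866\right) = 753584514$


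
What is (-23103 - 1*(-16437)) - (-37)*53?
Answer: -4705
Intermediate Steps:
(-23103 - 1*(-16437)) - (-37)*53 = (-23103 + 16437) - 1*(-1961) = -6666 + 1961 = -4705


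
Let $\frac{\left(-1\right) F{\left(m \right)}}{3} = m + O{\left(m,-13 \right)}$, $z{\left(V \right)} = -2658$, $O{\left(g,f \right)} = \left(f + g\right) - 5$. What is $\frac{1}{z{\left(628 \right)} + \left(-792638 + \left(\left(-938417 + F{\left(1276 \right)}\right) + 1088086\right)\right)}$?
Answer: $- \frac{1}{653229} \approx -1.5309 \cdot 10^{-6}$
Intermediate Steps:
$O{\left(g,f \right)} = -5 + f + g$
$F{\left(m \right)} = 54 - 6 m$ ($F{\left(m \right)} = - 3 \left(m - \left(18 - m\right)\right) = - 3 \left(m + \left(-18 + m\right)\right) = - 3 \left(-18 + 2 m\right) = 54 - 6 m$)
$\frac{1}{z{\left(628 \right)} + \left(-792638 + \left(\left(-938417 + F{\left(1276 \right)}\right) + 1088086\right)\right)} = \frac{1}{-2658 + \left(-792638 + \left(\left(-938417 + \left(54 - 7656\right)\right) + 1088086\right)\right)} = \frac{1}{-2658 + \left(-792638 + \left(\left(-938417 - 7602\right) + 1088086\right)\right)} = \frac{1}{-2658 + \left(-792638 + \left(-946019 + 1088086\right)\right)} = \frac{1}{-2658 + \left(-792638 + 142067\right)} = \frac{1}{-2658 - 650571} = \frac{1}{-653229} = - \frac{1}{653229}$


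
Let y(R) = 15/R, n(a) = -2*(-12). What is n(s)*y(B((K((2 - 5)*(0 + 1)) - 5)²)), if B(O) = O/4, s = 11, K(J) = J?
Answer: 45/2 ≈ 22.500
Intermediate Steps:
n(a) = 24
B(O) = O/4 (B(O) = O*(¼) = O/4)
n(s)*y(B((K((2 - 5)*(0 + 1)) - 5)²)) = 24*(15/((((2 - 5)*(0 + 1) - 5)²/4))) = 24*(15/(((-3*1 - 5)²/4))) = 24*(15/(((-3 - 5)²/4))) = 24*(15/(((¼)*(-8)²))) = 24*(15/(((¼)*64))) = 24*(15/16) = 45/2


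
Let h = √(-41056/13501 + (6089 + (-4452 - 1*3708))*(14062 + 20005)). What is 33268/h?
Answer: -33268*I*√1428905056948757/317510937771 ≈ -3.9607*I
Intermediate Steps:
h = 3*I*√1428905056948757/13501 (h = √(-41056*1/13501 + (6089 + (-4452 - 3708))*34067) = √(-41056/13501 + (6089 - 8160)*34067) = √(-41056/13501 - 2071*34067) = √(-41056/13501 - 70552757) = √(-952532813313/13501) = 3*I*√1428905056948757/13501 ≈ 8399.6*I)
33268/h = 33268/((3*I*√1428905056948757/13501)) = 33268*(-I*√1428905056948757/317510937771) = -33268*I*√1428905056948757/317510937771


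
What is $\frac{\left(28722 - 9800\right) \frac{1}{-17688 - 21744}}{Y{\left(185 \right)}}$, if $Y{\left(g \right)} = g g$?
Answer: $- \frac{9461}{674780100} \approx -1.4021 \cdot 10^{-5}$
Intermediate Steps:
$Y{\left(g \right)} = g^{2}$
$\frac{\left(28722 - 9800\right) \frac{1}{-17688 - 21744}}{Y{\left(185 \right)}} = \frac{\left(28722 - 9800\right) \frac{1}{-17688 - 21744}}{185^{2}} = \frac{18922 \frac{1}{-39432}}{34225} = 18922 \left(- \frac{1}{39432}\right) \frac{1}{34225} = \left(- \frac{9461}{19716}\right) \frac{1}{34225} = - \frac{9461}{674780100}$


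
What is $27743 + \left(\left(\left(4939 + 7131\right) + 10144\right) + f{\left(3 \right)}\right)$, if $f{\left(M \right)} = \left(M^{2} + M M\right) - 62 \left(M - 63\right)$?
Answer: $53695$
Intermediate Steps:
$f{\left(M \right)} = 3906 - 62 M + 2 M^{2}$ ($f{\left(M \right)} = \left(M^{2} + M^{2}\right) - 62 \left(-63 + M\right) = 2 M^{2} - \left(-3906 + 62 M\right) = 3906 - 62 M + 2 M^{2}$)
$27743 + \left(\left(\left(4939 + 7131\right) + 10144\right) + f{\left(3 \right)}\right) = 27743 + \left(\left(\left(4939 + 7131\right) + 10144\right) + \left(3906 - 186 + 2 \cdot 3^{2}\right)\right) = 27743 + \left(\left(12070 + 10144\right) + \left(3906 - 186 + 2 \cdot 9\right)\right) = 27743 + \left(22214 + \left(3906 - 186 + 18\right)\right) = 27743 + \left(22214 + 3738\right) = 27743 + 25952 = 53695$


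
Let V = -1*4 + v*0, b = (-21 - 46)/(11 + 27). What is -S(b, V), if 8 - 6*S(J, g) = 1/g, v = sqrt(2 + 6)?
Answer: -11/8 ≈ -1.3750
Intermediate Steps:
b = -67/38 ≈ -1.7632
v = 2*sqrt(2) (v = sqrt(8) = 2*sqrt(2) ≈ 2.8284)
V = -4 (V = -1*4 + (2*sqrt(2))*0 = -4 + 0 = -4)
S(J, g) = 4/3 - 1/(6*g)
-S(b, V) = -(-1 + 8*(-4))/(6*(-4)) = -(-1)*(-1 - 32)/(6*4) = -(-1)*(-33)/(6*4) = -1*11/8 = -11/8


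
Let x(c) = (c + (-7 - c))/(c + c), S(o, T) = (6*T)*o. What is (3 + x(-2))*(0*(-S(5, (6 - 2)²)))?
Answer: 0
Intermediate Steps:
S(o, T) = 6*T*o
x(c) = -7/(2*c) (x(c) = -7*1/(2*c) = -7/(2*c))
(3 + x(-2))*(0*(-S(5, (6 - 2)²))) = (3 - 7/2/(-2))*(0*(-6*(6 - 2)²*5)) = (3 - 7/2*(-½))*(0*(-6*4²*5)) = (3 + 7/4)*(0*(-6*16*5)) = 19*(0*(-1*480))/4 = 19*(0*(-480))/4 = (19/4)*0 = 0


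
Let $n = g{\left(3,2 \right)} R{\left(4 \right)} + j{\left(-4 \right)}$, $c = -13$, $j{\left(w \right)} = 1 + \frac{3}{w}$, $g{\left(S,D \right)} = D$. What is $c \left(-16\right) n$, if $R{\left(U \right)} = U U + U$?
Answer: $8372$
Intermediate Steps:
$R{\left(U \right)} = U + U^{2}$ ($R{\left(U \right)} = U^{2} + U = U + U^{2}$)
$n = \frac{161}{4}$ ($n = 2 \cdot 4 \left(1 + 4\right) + \frac{3 - 4}{-4} = 2 \cdot 4 \cdot 5 - - \frac{1}{4} = 2 \cdot 20 + \frac{1}{4} = 40 + \frac{1}{4} = \frac{161}{4} \approx 40.25$)
$c \left(-16\right) n = \left(-13\right) \left(-16\right) \frac{161}{4} = 208 \cdot \frac{161}{4} = 8372$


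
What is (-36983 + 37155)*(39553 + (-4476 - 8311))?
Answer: 4603752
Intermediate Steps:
(-36983 + 37155)*(39553 + (-4476 - 8311)) = 172*(39553 - 12787) = 172*26766 = 4603752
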